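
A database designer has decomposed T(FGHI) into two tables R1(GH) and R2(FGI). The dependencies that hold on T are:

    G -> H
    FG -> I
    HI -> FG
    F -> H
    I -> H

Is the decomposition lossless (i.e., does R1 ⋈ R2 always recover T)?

Yes

Common attributes: R1 ∩ R2 = {G}.
Closure of {G}: G → H applies, adding H. So (G)⁺ = {GH}.
This closure contains every attribute of R1, so R1 ∩ R2 → R1. The join is lossless.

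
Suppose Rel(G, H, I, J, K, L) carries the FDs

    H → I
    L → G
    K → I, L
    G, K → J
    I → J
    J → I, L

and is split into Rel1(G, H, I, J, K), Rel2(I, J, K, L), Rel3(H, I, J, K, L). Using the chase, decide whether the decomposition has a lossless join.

Yes

Chase test. Columns are G, H, I, J, K, L; row i has aⱼ where attribute j ∈ Reli, else bᵢⱼ.
Initial tableau (one row per fragment):
  row 1: a1 a2 a3 a4 a5 b16
  row 2: b21 b22 a3 a4 a5 a6
  row 3: b31 a2 a3 a4 a5 a6
Rows 2 and 3 agree on L; apply L→G and equate their G entries.
Rows 1 and 2 agree on K; apply K→I, L and equate their I, L entries.
Rows 1 and 2 agree on L; apply L→G and equate their G entries.
Row 1 is now all distinguished symbols — the join is lossless.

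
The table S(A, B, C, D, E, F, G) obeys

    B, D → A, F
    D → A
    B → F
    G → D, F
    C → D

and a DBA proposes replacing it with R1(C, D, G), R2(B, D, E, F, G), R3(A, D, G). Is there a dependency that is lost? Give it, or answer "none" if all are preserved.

none

B, D → A, F: restricted closure across fragments reaches A, F.
D → A lies within R3.
B → F lies within R2.
G → D, F lies within R2.
C → D lies within R1.
Every dependency is enforceable on the fragments, so the decomposition is dependency-preserving.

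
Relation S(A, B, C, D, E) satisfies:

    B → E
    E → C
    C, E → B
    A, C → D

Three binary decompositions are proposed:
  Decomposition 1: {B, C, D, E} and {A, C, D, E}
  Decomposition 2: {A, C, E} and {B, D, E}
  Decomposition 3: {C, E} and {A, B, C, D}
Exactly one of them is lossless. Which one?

Decomposition 1: common = {C, D, E}, closure = {B, C, D, E} → lossless.
Decomposition 2: common = {E}, closure = {B, C, E} → lossy.
Decomposition 3: common = {C}, closure = {C} → lossy.

Decomposition 1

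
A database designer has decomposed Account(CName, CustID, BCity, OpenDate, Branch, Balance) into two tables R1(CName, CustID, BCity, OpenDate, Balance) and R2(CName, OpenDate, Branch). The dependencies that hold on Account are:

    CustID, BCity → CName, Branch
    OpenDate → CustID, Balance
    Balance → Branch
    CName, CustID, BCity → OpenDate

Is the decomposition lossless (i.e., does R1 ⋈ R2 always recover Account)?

Yes

Common attributes: R1 ∩ R2 = {CName, OpenDate}.
Closure of {CName, OpenDate}: OpenDate → CustID, Balance applies, adding CustID, Balance; Balance → Branch applies, adding Branch. So (CName, OpenDate)⁺ = {CName, CustID, OpenDate, Branch, Balance}.
This closure contains every attribute of R2, so R1 ∩ R2 → R2. The join is lossless.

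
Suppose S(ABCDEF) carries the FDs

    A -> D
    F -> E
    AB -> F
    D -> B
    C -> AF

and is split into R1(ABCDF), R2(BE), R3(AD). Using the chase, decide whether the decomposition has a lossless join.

Chase test. Columns are ABCDEF; row i has aⱼ where attribute j ∈ Ri, else bᵢⱼ.
Initial tableau (one row per fragment):
  row 1: a1 a2 a3 a4 b15 a6
  row 2: b21 a2 b23 b24 a5 b26
  row 3: a1 b32 b33 a4 b35 b36
Rows 1 and 3 agree on D; apply D→B and equate their B entries.
Rows 1 and 3 agree on AB; apply AB→F and equate their F entries.
Rows 1 and 3 agree on F; apply F→E and equate their E entries.
No row becomes fully distinguished — the join is lossy.

No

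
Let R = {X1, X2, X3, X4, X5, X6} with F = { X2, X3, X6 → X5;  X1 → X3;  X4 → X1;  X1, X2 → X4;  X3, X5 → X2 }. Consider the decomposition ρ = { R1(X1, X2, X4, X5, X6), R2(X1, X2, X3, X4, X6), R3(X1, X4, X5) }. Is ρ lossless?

Yes

Chase test. Columns are X1, X2, X3, X4, X5, X6; row i has aⱼ where attribute j ∈ Ri, else bᵢⱼ.
Initial tableau (one row per fragment):
  row 1: a1 a2 b13 a4 a5 a6
  row 2: a1 a2 a3 a4 b25 a6
  row 3: a1 b32 b33 a4 a5 b36
Rows 1 and 2 agree on X1; apply X1→X3 and equate their X3 entries.
Rows 1 and 3 agree on X1; apply X1→X3 and equate their X3 entries.
Rows 1 and 3 agree on X3, X5; apply X3, X5→X2 and equate their X2 entries.
Rows 1 and 2 agree on X2, X3, X6; apply X2, X3, X6→X5 and equate their X5 entries.
Row 1 is now all distinguished symbols — the join is lossless.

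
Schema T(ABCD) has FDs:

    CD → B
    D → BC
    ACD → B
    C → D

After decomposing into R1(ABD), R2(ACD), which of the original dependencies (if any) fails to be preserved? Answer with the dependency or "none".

none

CD → B: restricted closure across fragments reaches B.
D → BC: restricted closure across fragments reaches BC.
ACD → B: restricted closure across fragments reaches B.
C → D lies within R2.
Every dependency is enforceable on the fragments, so the decomposition is dependency-preserving.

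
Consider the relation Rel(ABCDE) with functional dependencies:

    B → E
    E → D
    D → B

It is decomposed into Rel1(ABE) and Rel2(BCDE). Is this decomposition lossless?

Common attributes: Rel1 ∩ Rel2 = {BE}.
Closure of {BE}: E → D applies, adding D. So (BE)⁺ = {BDE}.
The closure contains neither all of Rel1 = {ABE} nor all of Rel2 = {BCDE}, so the common attributes are not a superkey of either fragment. The join is lossy.

No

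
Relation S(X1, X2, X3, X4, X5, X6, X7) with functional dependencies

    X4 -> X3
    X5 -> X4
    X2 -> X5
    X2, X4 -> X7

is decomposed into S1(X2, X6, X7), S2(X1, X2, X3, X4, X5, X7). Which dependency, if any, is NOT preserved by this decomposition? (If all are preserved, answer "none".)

none

X4 → X3 lies within S2.
X5 → X4 lies within S2.
X2 → X5 lies within S2.
X2, X4 → X7 lies within S2.
Every dependency is enforceable on the fragments, so the decomposition is dependency-preserving.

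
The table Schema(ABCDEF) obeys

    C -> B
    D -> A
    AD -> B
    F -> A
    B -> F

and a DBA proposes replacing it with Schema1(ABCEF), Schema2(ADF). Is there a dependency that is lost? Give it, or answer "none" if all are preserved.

Check AD → B: no single fragment contains all of {ABD}, and the restricted closure of {AD} across the fragments never reaches {B}.
C → B is preserved.
D → A is preserved.
F → A is preserved.
B → F is preserved.

AD -> B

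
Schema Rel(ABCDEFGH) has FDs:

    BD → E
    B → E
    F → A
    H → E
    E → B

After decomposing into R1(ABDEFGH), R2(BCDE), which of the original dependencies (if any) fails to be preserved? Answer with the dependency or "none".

none

BD → E lies within R1.
B → E lies within R1.
F → A lies within R1.
H → E lies within R1.
E → B lies within R1.
Every dependency is enforceable on the fragments, so the decomposition is dependency-preserving.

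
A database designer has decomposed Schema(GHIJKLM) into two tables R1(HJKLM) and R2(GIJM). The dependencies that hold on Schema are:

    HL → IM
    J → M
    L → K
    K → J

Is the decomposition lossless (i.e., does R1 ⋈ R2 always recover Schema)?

Common attributes: R1 ∩ R2 = {JM}.
No dependency enlarges {JM}, so (JM)⁺ = {JM}.
The closure contains neither all of R1 = {HJKLM} nor all of R2 = {GIJM}, so the common attributes are not a superkey of either fragment. The join is lossy.

No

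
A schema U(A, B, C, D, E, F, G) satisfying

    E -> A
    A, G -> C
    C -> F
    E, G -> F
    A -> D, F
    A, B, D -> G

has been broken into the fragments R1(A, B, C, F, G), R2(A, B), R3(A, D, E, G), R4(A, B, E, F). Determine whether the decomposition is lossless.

Chase test. Columns are A, B, C, D, E, F, G; row i has aⱼ where attribute j ∈ Ri, else bᵢⱼ.
Initial tableau (one row per fragment):
  row 1: a1 a2 a3 b14 b15 a6 a7
  row 2: a1 a2 b23 b24 b25 b26 b27
  row 3: a1 b32 b33 a4 a5 b36 a7
  row 4: a1 a2 b43 b44 a5 a6 b47
Rows 1 and 3 agree on A, G; apply A, G→C and equate their C entries.
Rows 1 and 3 agree on C; apply C→F and equate their F entries.
Rows 1 and 2 agree on A; apply A→D, F and equate their D, F entries.
Rows 1 and 3 agree on A; apply A→D, F and equate their D, F entries.
Rows 1 and 4 agree on A; apply A→D, F and equate their D, F entries.
Rows 1 and 2 agree on A, B, D; apply A, B, D→G and equate their G entries.
Rows 1 and 4 agree on A, B, D; apply A, B, D→G and equate their G entries.
Rows 1 and 2 agree on A, G; apply A, G→C and equate their C entries.
Rows 1 and 4 agree on A, G; apply A, G→C and equate their C entries.
Row 4 is now all distinguished symbols — the join is lossless.

Yes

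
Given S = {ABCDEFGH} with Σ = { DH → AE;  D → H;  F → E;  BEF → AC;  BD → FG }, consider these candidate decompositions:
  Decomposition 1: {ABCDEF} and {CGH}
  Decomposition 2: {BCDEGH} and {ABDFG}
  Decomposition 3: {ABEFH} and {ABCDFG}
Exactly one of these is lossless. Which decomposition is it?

Decomposition 1: common = {C}, closure = {C} → lossy.
Decomposition 2: common = {BDG}, closure = {ABCDEFGH} → lossless.
Decomposition 3: common = {ABF}, closure = {ABCEF} → lossy.

Decomposition 2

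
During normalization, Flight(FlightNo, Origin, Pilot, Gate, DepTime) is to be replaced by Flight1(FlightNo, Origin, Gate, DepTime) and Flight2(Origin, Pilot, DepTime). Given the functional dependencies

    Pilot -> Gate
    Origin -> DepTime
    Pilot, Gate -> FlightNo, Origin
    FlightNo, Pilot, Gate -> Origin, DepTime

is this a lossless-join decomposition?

Common attributes: Flight1 ∩ Flight2 = {Origin, DepTime}.
No dependency enlarges {Origin, DepTime}, so (Origin, DepTime)⁺ = {Origin, DepTime}.
The closure contains neither all of Flight1 = {FlightNo, Origin, Gate, DepTime} nor all of Flight2 = {Origin, Pilot, DepTime}, so the common attributes are not a superkey of either fragment. The join is lossy.

No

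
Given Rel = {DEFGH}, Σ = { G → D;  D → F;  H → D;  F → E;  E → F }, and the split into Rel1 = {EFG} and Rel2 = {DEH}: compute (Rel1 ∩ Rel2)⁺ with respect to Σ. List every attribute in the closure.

Rel1 ∩ Rel2 = {E}.
E → F applies, adding F
Closure: {EF}.

EF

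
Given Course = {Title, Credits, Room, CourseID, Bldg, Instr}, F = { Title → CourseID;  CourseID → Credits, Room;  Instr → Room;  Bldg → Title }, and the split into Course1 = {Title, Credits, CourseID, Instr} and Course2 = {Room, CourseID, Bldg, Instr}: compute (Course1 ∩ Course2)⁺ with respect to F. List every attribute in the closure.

Course1 ∩ Course2 = {CourseID, Instr}.
CourseID → Credits, Room applies, adding Credits, Room
Closure: {Credits, Room, CourseID, Instr}.

Credits, Room, CourseID, Instr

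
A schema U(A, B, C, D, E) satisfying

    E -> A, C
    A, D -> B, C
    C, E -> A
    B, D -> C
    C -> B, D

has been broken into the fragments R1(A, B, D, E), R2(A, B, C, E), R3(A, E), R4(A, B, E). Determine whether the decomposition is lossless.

Chase test. Columns are A, B, C, D, E; row i has aⱼ where attribute j ∈ Ri, else bᵢⱼ.
Initial tableau (one row per fragment):
  row 1: a1 a2 b13 a4 a5
  row 2: a1 a2 a3 b24 a5
  row 3: a1 b32 b33 b34 a5
  row 4: a1 a2 b43 b44 a5
Rows 1 and 2 agree on E; apply E→A, C and equate their A, C entries.
Rows 1 and 3 agree on E; apply E→A, C and equate their A, C entries.
Rows 1 and 4 agree on E; apply E→A, C and equate their A, C entries.
Rows 1 and 2 agree on C; apply C→B, D and equate their B, D entries.
Rows 1 and 3 agree on C; apply C→B, D and equate their B, D entries.
Rows 1 and 4 agree on C; apply C→B, D and equate their B, D entries.
Row 1 is now all distinguished symbols — the join is lossless.

Yes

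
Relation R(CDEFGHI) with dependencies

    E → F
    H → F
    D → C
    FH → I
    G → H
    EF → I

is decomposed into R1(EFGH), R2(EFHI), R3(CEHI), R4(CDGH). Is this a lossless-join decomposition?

Chase test. Columns are CDEFGHI; row i has aⱼ where attribute j ∈ Ri, else bᵢⱼ.
Initial tableau (one row per fragment):
  row 1: b11 b12 a3 a4 a5 a6 b17
  row 2: b21 b22 a3 a4 b25 a6 a7
  row 3: a1 b32 a3 b34 b35 a6 a7
  row 4: a1 a2 b43 b44 a5 a6 b47
Rows 1 and 3 agree on E; apply E→F and equate their F entries.
Rows 1 and 4 agree on H; apply H→F and equate their F entries.
Rows 1 and 2 agree on FH; apply FH→I and equate their I entries.
Rows 1 and 4 agree on FH; apply FH→I and equate their I entries.
No row becomes fully distinguished — the join is lossy.

No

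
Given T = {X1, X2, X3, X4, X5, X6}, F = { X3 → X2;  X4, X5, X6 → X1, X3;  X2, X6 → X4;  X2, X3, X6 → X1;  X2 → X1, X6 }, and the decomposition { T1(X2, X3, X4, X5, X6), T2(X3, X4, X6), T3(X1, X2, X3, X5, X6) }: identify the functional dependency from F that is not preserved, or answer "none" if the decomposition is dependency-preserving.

X3 → X2 lies within T1.
X4, X5, X6 → X1, X3: restricted closure across fragments reaches X1, X3.
X2, X6 → X4 lies within T1.
X2, X3, X6 → X1 lies within T3.
X2 → X1, X6 lies within T3.
Every dependency is enforceable on the fragments, so the decomposition is dependency-preserving.

none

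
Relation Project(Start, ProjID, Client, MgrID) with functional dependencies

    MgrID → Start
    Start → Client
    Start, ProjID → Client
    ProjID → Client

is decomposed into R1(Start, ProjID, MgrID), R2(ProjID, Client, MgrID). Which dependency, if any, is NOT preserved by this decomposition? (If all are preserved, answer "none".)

Check Start → Client: no single fragment contains all of {Start, Client}, and the restricted closure of {Start} across the fragments never reaches {Client}.
MgrID → Start is preserved.
Start, ProjID → Client is preserved.
ProjID → Client is preserved.

Start → Client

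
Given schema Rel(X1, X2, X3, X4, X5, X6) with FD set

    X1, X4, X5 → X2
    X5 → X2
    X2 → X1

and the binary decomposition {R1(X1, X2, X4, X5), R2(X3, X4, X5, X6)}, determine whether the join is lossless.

Yes

Common attributes: R1 ∩ R2 = {X4, X5}.
Closure of {X4, X5}: X5 → X2 applies, adding X2; X2 → X1 applies, adding X1. So (X4, X5)⁺ = {X1, X2, X4, X5}.
This closure contains every attribute of R1, so R1 ∩ R2 → R1. The join is lossless.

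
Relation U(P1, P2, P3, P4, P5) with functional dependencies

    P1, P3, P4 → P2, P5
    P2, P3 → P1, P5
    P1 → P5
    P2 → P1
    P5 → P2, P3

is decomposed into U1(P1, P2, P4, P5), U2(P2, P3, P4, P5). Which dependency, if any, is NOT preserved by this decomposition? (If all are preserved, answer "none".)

P1, P3, P4 → P2, P5: restricted closure across fragments reaches P2, P5.
P2, P3 → P1, P5: restricted closure across fragments reaches P1, P5.
P1 → P5 lies within U1.
P2 → P1 lies within U1.
P5 → P2, P3 lies within U2.
Every dependency is enforceable on the fragments, so the decomposition is dependency-preserving.

none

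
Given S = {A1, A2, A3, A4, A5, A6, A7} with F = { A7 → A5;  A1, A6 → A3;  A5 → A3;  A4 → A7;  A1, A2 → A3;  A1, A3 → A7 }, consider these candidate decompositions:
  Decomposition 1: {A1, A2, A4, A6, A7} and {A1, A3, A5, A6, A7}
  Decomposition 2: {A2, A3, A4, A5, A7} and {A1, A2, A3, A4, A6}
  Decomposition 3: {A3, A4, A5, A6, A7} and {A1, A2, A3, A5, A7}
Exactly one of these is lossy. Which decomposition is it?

Decomposition 1: common = {A1, A6, A7}, closure = {A1, A3, A5, A6, A7} → lossless.
Decomposition 2: common = {A2, A3, A4}, closure = {A2, A3, A4, A5, A7} → lossless.
Decomposition 3: common = {A3, A5, A7}, closure = {A3, A5, A7} → lossy.

Decomposition 3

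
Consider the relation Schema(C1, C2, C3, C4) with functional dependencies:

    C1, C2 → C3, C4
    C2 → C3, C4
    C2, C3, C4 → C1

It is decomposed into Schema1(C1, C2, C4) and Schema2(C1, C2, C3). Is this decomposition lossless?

Common attributes: Schema1 ∩ Schema2 = {C1, C2}.
Closure of {C1, C2}: C1, C2 → C3, C4 applies, adding C3, C4. So (C1, C2)⁺ = {C1, C2, C3, C4}.
This closure contains every attribute of Schema1, so Schema1 ∩ Schema2 → Schema1. The join is lossless.

Yes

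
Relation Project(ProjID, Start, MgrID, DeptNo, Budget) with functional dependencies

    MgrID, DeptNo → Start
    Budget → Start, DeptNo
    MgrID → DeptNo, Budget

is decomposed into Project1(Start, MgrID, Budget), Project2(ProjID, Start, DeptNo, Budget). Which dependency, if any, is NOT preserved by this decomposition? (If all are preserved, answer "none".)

none

MgrID, DeptNo → Start: restricted closure across fragments reaches Start.
Budget → Start, DeptNo lies within Project2.
MgrID → DeptNo, Budget: restricted closure across fragments reaches DeptNo, Budget.
Every dependency is enforceable on the fragments, so the decomposition is dependency-preserving.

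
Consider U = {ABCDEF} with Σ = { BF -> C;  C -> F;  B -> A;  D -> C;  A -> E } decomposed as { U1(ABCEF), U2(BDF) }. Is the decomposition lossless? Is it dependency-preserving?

lossless but not dependency-preserving

Lossless test: (BF)⁺ = {ABCEF}, which contains all of one fragment — lossless.
Dependency preservation: the restricted closure of {D} across the fragments never reaches {C}, so D → C cannot be enforced without a join — not preserved.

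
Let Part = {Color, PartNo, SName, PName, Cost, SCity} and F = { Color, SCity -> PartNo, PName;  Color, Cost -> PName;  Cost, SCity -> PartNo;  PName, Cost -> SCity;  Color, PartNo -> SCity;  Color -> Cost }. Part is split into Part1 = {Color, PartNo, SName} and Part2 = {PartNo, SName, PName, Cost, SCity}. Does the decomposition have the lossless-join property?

Common attributes: Part1 ∩ Part2 = {PartNo, SName}.
No dependency enlarges {PartNo, SName}, so (PartNo, SName)⁺ = {PartNo, SName}.
The closure contains neither all of Part1 = {Color, PartNo, SName} nor all of Part2 = {PartNo, SName, PName, Cost, SCity}, so the common attributes are not a superkey of either fragment. The join is lossy.

No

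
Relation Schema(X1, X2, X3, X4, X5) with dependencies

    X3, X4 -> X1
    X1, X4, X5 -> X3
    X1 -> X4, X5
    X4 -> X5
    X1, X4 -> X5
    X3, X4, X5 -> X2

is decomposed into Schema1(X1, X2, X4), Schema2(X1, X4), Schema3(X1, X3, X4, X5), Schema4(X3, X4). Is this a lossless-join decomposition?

Chase test. Columns are X1, X2, X3, X4, X5; row i has aⱼ where attribute j ∈ Schemai, else bᵢⱼ.
Initial tableau (one row per fragment):
  row 1: a1 a2 b13 a4 b15
  row 2: a1 b22 b23 a4 b25
  row 3: a1 b32 a3 a4 a5
  row 4: b41 b42 a3 a4 b45
Rows 3 and 4 agree on X3, X4; apply X3, X4→X1 and equate their X1 entries.
Rows 1 and 2 agree on X1; apply X1→X4, X5 and equate their X4, X5 entries.
Rows 1 and 3 agree on X1; apply X1→X4, X5 and equate their X4, X5 entries.
Rows 1 and 4 agree on X1; apply X1→X4, X5 and equate their X4, X5 entries.
Rows 3 and 4 agree on X3, X4, X5; apply X3, X4, X5→X2 and equate their X2 entries.
Rows 1 and 2 agree on X1, X4, X5; apply X1, X4, X5→X3 and equate their X3 entries.
Rows 1 and 3 agree on X1, X4, X5; apply X1, X4, X5→X3 and equate their X3 entries.
Rows 1 and 2 agree on X3, X4, X5; apply X3, X4, X5→X2 and equate their X2 entries.
Rows 1 and 3 agree on X3, X4, X5; apply X3, X4, X5→X2 and equate their X2 entries.
Row 1 is now all distinguished symbols — the join is lossless.

Yes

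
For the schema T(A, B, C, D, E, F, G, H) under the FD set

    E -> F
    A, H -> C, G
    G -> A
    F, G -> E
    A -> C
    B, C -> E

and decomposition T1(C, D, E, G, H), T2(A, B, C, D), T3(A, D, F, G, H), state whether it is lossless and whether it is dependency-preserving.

Lossless test (chase): Rows 1 and 3 agree on G; apply G→A and equate their A entries. Rows 1 and 3 agree on A; apply A→C and equate their C entries. No row becomes fully distinguished — the join is lossy.
Dependency preservation: the restricted closure of {E} across the fragments never reaches {F}, so E → F cannot be enforced without a join — not preserved.

lossy and not dependency-preserving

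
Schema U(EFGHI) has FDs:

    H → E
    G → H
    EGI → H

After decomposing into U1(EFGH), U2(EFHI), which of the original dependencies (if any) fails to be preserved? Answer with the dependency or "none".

none

H → E lies within U1.
G → H lies within U1.
EGI → H: restricted closure across fragments reaches H.
Every dependency is enforceable on the fragments, so the decomposition is dependency-preserving.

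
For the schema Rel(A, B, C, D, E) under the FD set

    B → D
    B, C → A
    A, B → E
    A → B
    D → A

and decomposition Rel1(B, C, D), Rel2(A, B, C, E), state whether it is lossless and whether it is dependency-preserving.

lossless and dependency-preserving

Lossless test: (B, C)⁺ = {A, B, C, D, E}, which contains all of one fragment — lossless.
Dependency preservation: D → A is not contained in any single fragment, but the restricted closure of its left-hand side across the fragments still reaches the right-hand side; the remaining FDs each lie inside some fragment. All dependencies are preserved.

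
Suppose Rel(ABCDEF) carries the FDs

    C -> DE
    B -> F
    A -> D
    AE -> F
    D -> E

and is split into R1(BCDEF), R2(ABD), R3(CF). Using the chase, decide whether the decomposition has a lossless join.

No

Chase test. Columns are ABCDEF; row i has aⱼ where attribute j ∈ Ri, else bᵢⱼ.
Initial tableau (one row per fragment):
  row 1: b11 a2 a3 a4 a5 a6
  row 2: a1 a2 b23 a4 b25 b26
  row 3: b31 b32 a3 b34 b35 a6
Rows 1 and 3 agree on C; apply C→DE and equate their DE entries.
Rows 1 and 2 agree on B; apply B→F and equate their F entries.
Rows 1 and 2 agree on D; apply D→E and equate their E entries.
No row becomes fully distinguished — the join is lossy.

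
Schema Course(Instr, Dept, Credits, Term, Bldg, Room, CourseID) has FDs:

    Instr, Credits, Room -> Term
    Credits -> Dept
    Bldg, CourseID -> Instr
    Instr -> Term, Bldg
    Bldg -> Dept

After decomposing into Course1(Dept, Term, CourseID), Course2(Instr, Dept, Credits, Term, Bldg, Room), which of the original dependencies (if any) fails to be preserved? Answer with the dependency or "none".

Check Bldg, CourseID → Instr: no single fragment contains all of {Instr, Bldg, CourseID}, and the restricted closure of {Bldg, CourseID} across the fragments never reaches {Instr}.
Instr, Credits, Room → Term is preserved.
Credits → Dept is preserved.
Instr → Term, Bldg is preserved.
Bldg → Dept is preserved.

Bldg, CourseID -> Instr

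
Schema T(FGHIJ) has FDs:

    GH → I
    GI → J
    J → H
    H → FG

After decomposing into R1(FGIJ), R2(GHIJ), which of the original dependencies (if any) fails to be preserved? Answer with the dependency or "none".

GH → I lies within R2.
GI → J lies within R1.
J → H lies within R2.
H → FG: restricted closure across fragments reaches FG.
Every dependency is enforceable on the fragments, so the decomposition is dependency-preserving.

none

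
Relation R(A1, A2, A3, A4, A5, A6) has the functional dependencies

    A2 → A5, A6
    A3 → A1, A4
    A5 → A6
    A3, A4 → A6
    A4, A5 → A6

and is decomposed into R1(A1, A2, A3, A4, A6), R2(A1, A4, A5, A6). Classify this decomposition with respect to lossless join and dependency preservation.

lossy and not dependency-preserving

Lossless test: (A1, A4, A6)⁺ = {A1, A4, A6}, which is a superkey of neither fragment — lossy.
Dependency preservation: the restricted closure of {A2} across the fragments never reaches {A5, A6}, so A2 → A5, A6 cannot be enforced without a join — not preserved.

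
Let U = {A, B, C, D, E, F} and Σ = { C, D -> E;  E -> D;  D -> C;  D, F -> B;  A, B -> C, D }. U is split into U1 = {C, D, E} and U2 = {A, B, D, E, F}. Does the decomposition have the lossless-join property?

Yes

Common attributes: U1 ∩ U2 = {D, E}.
Closure of {D, E}: D → C applies, adding C. So (D, E)⁺ = {C, D, E}.
This closure contains every attribute of U1, so U1 ∩ U2 → U1. The join is lossless.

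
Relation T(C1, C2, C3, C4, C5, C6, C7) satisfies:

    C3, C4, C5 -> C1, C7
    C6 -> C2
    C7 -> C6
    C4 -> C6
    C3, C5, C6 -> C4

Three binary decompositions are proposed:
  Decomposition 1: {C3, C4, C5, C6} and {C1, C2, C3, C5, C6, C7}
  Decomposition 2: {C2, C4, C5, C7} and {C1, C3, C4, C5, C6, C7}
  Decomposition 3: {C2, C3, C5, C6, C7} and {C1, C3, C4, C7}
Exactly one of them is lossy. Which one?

Decomposition 1: common = {C3, C5, C6}, closure = {C1, C2, C3, C4, C5, C6, C7} → lossless.
Decomposition 2: common = {C4, C5, C7}, closure = {C2, C4, C5, C6, C7} → lossless.
Decomposition 3: common = {C3, C7}, closure = {C2, C3, C6, C7} → lossy.

Decomposition 3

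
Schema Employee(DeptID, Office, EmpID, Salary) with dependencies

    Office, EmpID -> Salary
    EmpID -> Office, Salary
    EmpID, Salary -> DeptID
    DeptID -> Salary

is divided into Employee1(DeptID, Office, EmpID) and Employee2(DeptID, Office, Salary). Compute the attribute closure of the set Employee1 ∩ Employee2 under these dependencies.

Employee1 ∩ Employee2 = {DeptID, Office}.
DeptID → Salary applies, adding Salary
Closure: {DeptID, Office, Salary}.

DeptID, Office, Salary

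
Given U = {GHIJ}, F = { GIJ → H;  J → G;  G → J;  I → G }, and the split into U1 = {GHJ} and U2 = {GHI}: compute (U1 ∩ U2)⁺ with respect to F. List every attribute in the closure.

U1 ∩ U2 = {GH}.
G → J applies, adding J
Closure: {GHJ}.

GHJ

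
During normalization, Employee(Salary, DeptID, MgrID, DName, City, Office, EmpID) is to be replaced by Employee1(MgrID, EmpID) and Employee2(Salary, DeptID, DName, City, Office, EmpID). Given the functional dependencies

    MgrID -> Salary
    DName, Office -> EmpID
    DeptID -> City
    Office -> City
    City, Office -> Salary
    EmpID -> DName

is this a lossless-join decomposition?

No

Common attributes: Employee1 ∩ Employee2 = {EmpID}.
Closure of {EmpID}: EmpID → DName applies, adding DName. So (EmpID)⁺ = {DName, EmpID}.
The closure contains neither all of Employee1 = {MgrID, EmpID} nor all of Employee2 = {Salary, DeptID, DName, City, Office, EmpID}, so the common attributes are not a superkey of either fragment. The join is lossy.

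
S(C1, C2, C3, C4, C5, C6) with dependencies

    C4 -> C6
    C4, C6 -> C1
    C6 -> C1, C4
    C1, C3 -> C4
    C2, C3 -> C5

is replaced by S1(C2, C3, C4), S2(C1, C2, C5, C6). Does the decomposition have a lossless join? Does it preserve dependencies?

Lossless test: (C2)⁺ = {C2}, which is a superkey of neither fragment — lossy.
Dependency preservation: the restricted closure of {C4} across the fragments never reaches {C6}, so C4 → C6 cannot be enforced without a join — not preserved.

lossy and not dependency-preserving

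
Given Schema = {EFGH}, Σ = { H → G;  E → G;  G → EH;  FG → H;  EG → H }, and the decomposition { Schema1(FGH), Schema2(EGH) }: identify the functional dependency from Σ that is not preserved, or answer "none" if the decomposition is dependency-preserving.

none

H → G lies within Schema1.
E → G lies within Schema2.
G → EH lies within Schema2.
FG → H lies within Schema1.
EG → H lies within Schema2.
Every dependency is enforceable on the fragments, so the decomposition is dependency-preserving.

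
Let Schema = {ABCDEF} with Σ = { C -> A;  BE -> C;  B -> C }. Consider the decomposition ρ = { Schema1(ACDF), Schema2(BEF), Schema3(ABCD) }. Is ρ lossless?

Chase test. Columns are ABCDEF; row i has aⱼ where attribute j ∈ Schemai, else bᵢⱼ.
Initial tableau (one row per fragment):
  row 1: a1 b12 a3 a4 b15 a6
  row 2: b21 a2 b23 b24 a5 a6
  row 3: a1 a2 a3 a4 b35 b36
Rows 2 and 3 agree on B; apply B→C and equate their C entries.
Rows 1 and 2 agree on C; apply C→A and equate their A entries.
No row becomes fully distinguished — the join is lossy.

No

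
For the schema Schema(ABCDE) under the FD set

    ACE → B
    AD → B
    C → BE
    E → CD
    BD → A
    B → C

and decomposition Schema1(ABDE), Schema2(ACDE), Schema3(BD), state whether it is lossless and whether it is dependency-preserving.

Lossless test (chase): Rows 1 and 2 agree on AD; apply AD→B and equate their B entries. Rows 1 and 2 agree on E; apply E→CD and equate their CD entries. Rows 1 and 3 agree on BD; apply BD→A and equate their A entries. Rows 1 and 3 agree on B; apply B→C and equate their C entries. Rows 1 and 3 agree on C; apply C→BE and equate their BE entries. Row 1 is now all distinguished symbols — the join is lossless.
Dependency preservation: ACE → B; C → BE; B → C are not contained in any single fragment, but the restricted closure of each left-hand side across the fragments still reaches the right-hand side; the remaining FDs each lie inside some fragment. All dependencies are preserved.

lossless and dependency-preserving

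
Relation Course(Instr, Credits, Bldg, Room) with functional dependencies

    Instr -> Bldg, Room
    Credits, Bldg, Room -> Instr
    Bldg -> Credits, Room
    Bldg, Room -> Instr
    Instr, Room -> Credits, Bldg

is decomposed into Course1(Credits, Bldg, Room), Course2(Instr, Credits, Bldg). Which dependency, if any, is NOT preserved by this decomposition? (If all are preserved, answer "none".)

none

Instr → Bldg, Room: restricted closure across fragments reaches Bldg, Room.
Credits, Bldg, Room → Instr: restricted closure across fragments reaches Instr.
Bldg → Credits, Room lies within Course1.
Bldg, Room → Instr: restricted closure across fragments reaches Instr.
Instr, Room → Credits, Bldg: restricted closure across fragments reaches Credits, Bldg.
Every dependency is enforceable on the fragments, so the decomposition is dependency-preserving.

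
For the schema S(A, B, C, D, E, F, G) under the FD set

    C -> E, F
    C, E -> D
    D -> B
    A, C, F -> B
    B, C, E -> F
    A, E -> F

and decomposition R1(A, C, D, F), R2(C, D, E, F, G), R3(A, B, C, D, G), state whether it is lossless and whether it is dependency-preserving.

Lossless test (chase): Rows 1 and 2 agree on C; apply C→E, F and equate their E, F entries. Rows 1 and 3 agree on C; apply C→E, F and equate their E, F entries. Rows 1 and 2 agree on D; apply D→B and equate their B entries. Rows 1 and 3 agree on D; apply D→B and equate their B entries. Row 3 is now all distinguished symbols — the join is lossless.
Dependency preservation: the restricted closure of {A, E} across the fragments never reaches {F}, so A, E → F cannot be enforced without a join — not preserved.

lossless but not dependency-preserving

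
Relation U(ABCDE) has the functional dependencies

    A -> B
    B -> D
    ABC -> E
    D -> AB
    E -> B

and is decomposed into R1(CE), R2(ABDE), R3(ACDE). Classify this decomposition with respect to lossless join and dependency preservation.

Lossless test (chase): Rows 2 and 3 agree on A; apply A→B and equate their B entries. Rows 1 and 2 agree on E; apply E→B and equate their B entries. Rows 1 and 2 agree on B; apply B→D and equate their D entries. Rows 1 and 2 agree on D; apply D→AB and equate their AB entries. Row 1 is now all distinguished symbols — the join is lossless.
Dependency preservation: ABC → E is not contained in any single fragment, but the restricted closure of its left-hand side across the fragments still reaches the right-hand side; the remaining FDs each lie inside some fragment. All dependencies are preserved.

lossless and dependency-preserving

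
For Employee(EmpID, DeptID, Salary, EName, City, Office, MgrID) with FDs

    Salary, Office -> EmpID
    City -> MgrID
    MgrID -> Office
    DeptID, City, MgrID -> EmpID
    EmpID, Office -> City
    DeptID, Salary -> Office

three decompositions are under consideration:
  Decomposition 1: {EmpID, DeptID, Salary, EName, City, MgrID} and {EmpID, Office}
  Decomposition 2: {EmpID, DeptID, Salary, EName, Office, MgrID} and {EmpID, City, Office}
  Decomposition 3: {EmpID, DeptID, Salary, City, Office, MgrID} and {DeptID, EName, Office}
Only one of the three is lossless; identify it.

Decomposition 1: common = {EmpID}, closure = {EmpID} → lossy.
Decomposition 2: common = {EmpID, Office}, closure = {EmpID, City, Office, MgrID} → lossless.
Decomposition 3: common = {DeptID, Office}, closure = {DeptID, Office} → lossy.

Decomposition 2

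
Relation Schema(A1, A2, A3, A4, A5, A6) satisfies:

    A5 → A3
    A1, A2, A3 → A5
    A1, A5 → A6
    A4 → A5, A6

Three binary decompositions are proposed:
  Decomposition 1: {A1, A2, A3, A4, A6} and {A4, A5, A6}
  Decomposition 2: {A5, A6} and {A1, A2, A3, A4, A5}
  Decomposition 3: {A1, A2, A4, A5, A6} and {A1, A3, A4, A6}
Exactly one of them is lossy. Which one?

Decomposition 2

Decomposition 1: common = {A4, A6}, closure = {A3, A4, A5, A6} → lossless.
Decomposition 2: common = {A5}, closure = {A3, A5} → lossy.
Decomposition 3: common = {A1, A4, A6}, closure = {A1, A3, A4, A5, A6} → lossless.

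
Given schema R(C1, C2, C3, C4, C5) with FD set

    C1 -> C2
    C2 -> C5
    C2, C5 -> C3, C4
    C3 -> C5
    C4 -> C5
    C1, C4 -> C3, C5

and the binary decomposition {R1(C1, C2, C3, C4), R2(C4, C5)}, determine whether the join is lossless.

Yes

Common attributes: R1 ∩ R2 = {C4}.
Closure of {C4}: C4 → C5 applies, adding C5. So (C4)⁺ = {C4, C5}.
This closure contains every attribute of R2, so R1 ∩ R2 → R2. The join is lossless.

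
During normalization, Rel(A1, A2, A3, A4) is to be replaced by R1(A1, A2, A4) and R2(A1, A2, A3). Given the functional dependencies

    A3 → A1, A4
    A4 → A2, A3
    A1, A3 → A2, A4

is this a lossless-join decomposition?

Common attributes: R1 ∩ R2 = {A1, A2}.
No dependency enlarges {A1, A2}, so (A1, A2)⁺ = {A1, A2}.
The closure contains neither all of R1 = {A1, A2, A4} nor all of R2 = {A1, A2, A3}, so the common attributes are not a superkey of either fragment. The join is lossy.

No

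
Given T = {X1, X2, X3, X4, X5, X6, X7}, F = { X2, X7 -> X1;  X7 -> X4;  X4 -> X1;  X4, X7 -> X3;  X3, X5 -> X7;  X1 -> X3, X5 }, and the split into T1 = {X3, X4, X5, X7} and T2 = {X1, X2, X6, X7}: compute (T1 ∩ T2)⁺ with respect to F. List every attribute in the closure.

T1 ∩ T2 = {X7}.
X7 → X4 applies, adding X4
X4 → X1 applies, adding X1
X4, X7 → X3 applies, adding X3
X1 → X3, X5 applies, adding X5
Closure: {X1, X3, X4, X5, X7}.

X1, X3, X4, X5, X7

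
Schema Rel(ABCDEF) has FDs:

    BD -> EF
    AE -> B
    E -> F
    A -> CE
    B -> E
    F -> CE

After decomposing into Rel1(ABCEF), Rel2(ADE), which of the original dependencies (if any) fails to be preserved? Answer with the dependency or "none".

BD → EF: restricted closure across fragments reaches EF.
AE → B lies within Rel1.
E → F lies within Rel1.
A → CE lies within Rel1.
B → E lies within Rel1.
F → CE lies within Rel1.
Every dependency is enforceable on the fragments, so the decomposition is dependency-preserving.

none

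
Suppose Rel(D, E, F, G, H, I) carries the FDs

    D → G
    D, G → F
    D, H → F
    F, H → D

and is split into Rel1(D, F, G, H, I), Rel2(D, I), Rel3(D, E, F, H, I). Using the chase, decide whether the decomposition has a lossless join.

Chase test. Columns are D, E, F, G, H, I; row i has aⱼ where attribute j ∈ Reli, else bᵢⱼ.
Initial tableau (one row per fragment):
  row 1: a1 b12 a3 a4 a5 a6
  row 2: a1 b22 b23 b24 b25 a6
  row 3: a1 a2 a3 b34 a5 a6
Rows 1 and 2 agree on D; apply D→G and equate their G entries.
Rows 1 and 3 agree on D; apply D→G and equate their G entries.
Rows 1 and 2 agree on D, G; apply D, G→F and equate their F entries.
Row 3 is now all distinguished symbols — the join is lossless.

Yes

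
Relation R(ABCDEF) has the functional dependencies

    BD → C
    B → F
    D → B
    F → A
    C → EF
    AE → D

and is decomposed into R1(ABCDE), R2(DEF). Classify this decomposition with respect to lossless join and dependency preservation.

lossless but not dependency-preserving

Lossless test: (DE)⁺ = {ABCDEF}, which contains all of one fragment — lossless.
Dependency preservation: the restricted closure of {B} across the fragments never reaches {F}, so B → F cannot be enforced without a join — not preserved.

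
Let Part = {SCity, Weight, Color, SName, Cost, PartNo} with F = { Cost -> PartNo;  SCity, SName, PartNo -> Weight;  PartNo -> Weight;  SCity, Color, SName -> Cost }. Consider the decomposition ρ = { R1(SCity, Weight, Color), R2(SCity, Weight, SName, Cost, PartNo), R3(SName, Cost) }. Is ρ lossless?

No

Chase test. Columns are SCity, Weight, Color, SName, Cost, PartNo; row i has aⱼ where attribute j ∈ Ri, else bᵢⱼ.
Initial tableau (one row per fragment):
  row 1: a1 a2 a3 b14 b15 b16
  row 2: a1 a2 b23 a4 a5 a6
  row 3: b31 b32 b33 a4 a5 b36
Rows 2 and 3 agree on Cost; apply Cost→PartNo and equate their PartNo entries.
Rows 2 and 3 agree on PartNo; apply PartNo→Weight and equate their Weight entries.
No row becomes fully distinguished — the join is lossy.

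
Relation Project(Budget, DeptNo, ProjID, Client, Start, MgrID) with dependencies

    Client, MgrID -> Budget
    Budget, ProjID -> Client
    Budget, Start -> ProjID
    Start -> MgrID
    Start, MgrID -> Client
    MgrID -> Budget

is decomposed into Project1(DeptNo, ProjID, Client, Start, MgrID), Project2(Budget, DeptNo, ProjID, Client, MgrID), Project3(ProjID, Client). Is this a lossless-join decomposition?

Chase test. Columns are Budget, DeptNo, ProjID, Client, Start, MgrID; row i has aⱼ where attribute j ∈ Projecti, else bᵢⱼ.
Initial tableau (one row per fragment):
  row 1: b11 a2 a3 a4 a5 a6
  row 2: a1 a2 a3 a4 b25 a6
  row 3: b31 b32 a3 a4 b35 b36
Rows 1 and 2 agree on Client, MgrID; apply Client, MgrID→Budget and equate their Budget entries.
Row 1 is now all distinguished symbols — the join is lossless.

Yes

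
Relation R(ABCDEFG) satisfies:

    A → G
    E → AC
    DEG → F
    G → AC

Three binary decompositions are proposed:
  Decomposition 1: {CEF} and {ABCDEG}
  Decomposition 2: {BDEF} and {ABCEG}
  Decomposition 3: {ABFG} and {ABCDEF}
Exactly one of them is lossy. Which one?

Decomposition 1

Decomposition 1: common = {CE}, closure = {ACEG} → lossy.
Decomposition 2: common = {BE}, closure = {ABCEG} → lossless.
Decomposition 3: common = {ABF}, closure = {ABCFG} → lossless.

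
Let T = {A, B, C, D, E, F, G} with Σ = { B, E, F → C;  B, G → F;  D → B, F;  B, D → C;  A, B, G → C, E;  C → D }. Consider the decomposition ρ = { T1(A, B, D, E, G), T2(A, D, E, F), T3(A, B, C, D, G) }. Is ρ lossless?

Yes

Chase test. Columns are A, B, C, D, E, F, G; row i has aⱼ where attribute j ∈ Ti, else bᵢⱼ.
Initial tableau (one row per fragment):
  row 1: a1 a2 b13 a4 a5 b16 a7
  row 2: a1 b22 b23 a4 a5 a6 b27
  row 3: a1 a2 a3 a4 b35 b36 a7
Rows 1 and 3 agree on B, G; apply B, G→F and equate their F entries.
Rows 1 and 2 agree on D; apply D→B, F and equate their B, F entries.
Rows 1 and 2 agree on B, D; apply B, D→C and equate their C entries.
Rows 1 and 3 agree on B, D; apply B, D→C and equate their C entries.
Rows 1 and 3 agree on A, B, G; apply A, B, G→C, E and equate their C, E entries.
Row 1 is now all distinguished symbols — the join is lossless.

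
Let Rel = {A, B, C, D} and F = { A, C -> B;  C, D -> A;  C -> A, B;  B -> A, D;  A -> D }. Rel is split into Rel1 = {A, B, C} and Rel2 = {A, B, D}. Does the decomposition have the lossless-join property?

Common attributes: Rel1 ∩ Rel2 = {A, B}.
Closure of {A, B}: B → A, D applies, adding D. So (A, B)⁺ = {A, B, D}.
This closure contains every attribute of Rel2, so Rel1 ∩ Rel2 → Rel2. The join is lossless.

Yes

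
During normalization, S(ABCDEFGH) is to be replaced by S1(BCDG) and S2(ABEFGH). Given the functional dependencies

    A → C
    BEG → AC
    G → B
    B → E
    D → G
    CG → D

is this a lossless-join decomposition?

Common attributes: S1 ∩ S2 = {BG}.
Closure of {BG}: B → E applies, adding E; BEG → AC applies, adding AC; CG → D applies, adding D. So (BG)⁺ = {ABCDEG}.
This closure contains every attribute of S1, so S1 ∩ S2 → S1. The join is lossless.

Yes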